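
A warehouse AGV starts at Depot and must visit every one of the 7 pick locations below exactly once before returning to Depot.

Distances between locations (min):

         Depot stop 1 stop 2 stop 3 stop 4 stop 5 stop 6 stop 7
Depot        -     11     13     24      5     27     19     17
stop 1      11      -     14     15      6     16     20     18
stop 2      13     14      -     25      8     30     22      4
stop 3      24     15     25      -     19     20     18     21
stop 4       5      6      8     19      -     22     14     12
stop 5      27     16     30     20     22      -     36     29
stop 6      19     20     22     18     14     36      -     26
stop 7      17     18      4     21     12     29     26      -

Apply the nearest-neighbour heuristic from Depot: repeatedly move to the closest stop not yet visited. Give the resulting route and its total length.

131 min along Depot → stop 4 → stop 1 → stop 2 → stop 7 → stop 3 → stop 6 → stop 5 → Depot.

Depot → [stop 4:5 / stop 1:11 / stop 2:13 / stop 7:17 / stop 6:19 / stop 3:24 / stop 5:27] → stop 4 (5)
stop 4 → [stop 1:6 / stop 2:8 / stop 7:12 / stop 6:14 / stop 3:19 / stop 5:22] → stop 1 (6)
stop 1 → [stop 2:14 / stop 3:15 / stop 5:16 / stop 7:18 / stop 6:20] → stop 2 (14)
stop 2 → [stop 7:4 / stop 6:22 / stop 3:25 / stop 5:30] → stop 7 (4)
stop 7 → [stop 3:21 / stop 6:26 / stop 5:29] → stop 3 (21)
stop 3 → [stop 6:18 / stop 5:20] → stop 6 (18)
stop 6 → [stop 5:36] → stop 5 (36)
Return stop 5→Depot: 27.
Total = 5 + 6 + 14 + 4 + 21 + 18 + 36 + 27 = 131.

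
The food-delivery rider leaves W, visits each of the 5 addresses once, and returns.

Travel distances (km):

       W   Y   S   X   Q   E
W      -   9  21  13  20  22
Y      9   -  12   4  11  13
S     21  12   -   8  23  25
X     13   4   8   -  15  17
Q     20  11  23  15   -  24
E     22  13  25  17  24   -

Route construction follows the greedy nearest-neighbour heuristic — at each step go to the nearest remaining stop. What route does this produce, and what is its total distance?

W → [Y:9 / X:13 / Q:20 / S:21 / E:22] → Y (9)
Y → [X:4 / Q:11 / S:12 / E:13] → X (4)
X → [S:8 / Q:15 / E:17] → S (8)
S → [Q:23 / E:25] → Q (23)
Q → [E:24] → E (24)
Return E→W: 22.
Total = 9 + 4 + 8 + 23 + 24 + 22 = 90.

90 km along W → Y → X → S → Q → E → W.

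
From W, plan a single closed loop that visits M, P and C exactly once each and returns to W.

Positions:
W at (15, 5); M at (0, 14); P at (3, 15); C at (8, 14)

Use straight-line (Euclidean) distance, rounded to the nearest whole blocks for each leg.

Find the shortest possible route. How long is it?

There are 3 distinct closed tours to check (reversals are equivalent).
W-M-P-C-W: 17+3+5+11 = 36
W-M-C-P-W: 17+8+5+16 = 46
W-P-M-C-W: 16+3+8+11 = 38
The minimum is 36.
One optimal route: W → M → P → C → W (or its reverse).

Shortest round trip = 36 blocks.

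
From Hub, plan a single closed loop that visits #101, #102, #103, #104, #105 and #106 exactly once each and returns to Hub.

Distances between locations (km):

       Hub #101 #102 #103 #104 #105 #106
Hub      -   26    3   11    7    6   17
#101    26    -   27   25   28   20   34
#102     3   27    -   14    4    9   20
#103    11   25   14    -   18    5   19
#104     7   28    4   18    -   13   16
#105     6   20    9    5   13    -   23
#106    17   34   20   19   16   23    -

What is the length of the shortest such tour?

Hub→#101→#102→#103→#104→#105→#106→Hub: 26+27+14+18+13+23+17 = 138
Hub→#101→#102→#103→#104→#106→#105→Hub: 26+27+14+18+16+23+6 = 130
Hub→#101→#102→#103→#105→#104→#106→Hub: 26+27+14+5+13+16+17 = 118
Hub→#101→#102→#103→#105→#106→#104→Hub: 26+27+14+5+23+16+7 = 118
Hub→#101→#102→#103→#106→#104→#105→Hub: 26+27+14+19+16+13+6 = 121
Hub→#101→#102→#103→#106→#105→#104→Hub: 26+27+14+19+23+13+7 = 129
Hub→#101→#102→#104→#103→#105→#106→Hub: 26+27+4+18+5+23+17 = 120
Hub→#101→#102→#104→#103→#106→#105→Hub: 26+27+4+18+19+23+6 = 123
… (352 more)
Hub→#101→#105→#103→#106→#104→#102→Hub: 26+20+5+19+16+4+3 = 93  ← best
The minimum is 93.
One optimal route: Hub → #101 → #105 → #103 → #106 → #104 → #102 → Hub (or its reverse).

Minimum total distance: 93 km.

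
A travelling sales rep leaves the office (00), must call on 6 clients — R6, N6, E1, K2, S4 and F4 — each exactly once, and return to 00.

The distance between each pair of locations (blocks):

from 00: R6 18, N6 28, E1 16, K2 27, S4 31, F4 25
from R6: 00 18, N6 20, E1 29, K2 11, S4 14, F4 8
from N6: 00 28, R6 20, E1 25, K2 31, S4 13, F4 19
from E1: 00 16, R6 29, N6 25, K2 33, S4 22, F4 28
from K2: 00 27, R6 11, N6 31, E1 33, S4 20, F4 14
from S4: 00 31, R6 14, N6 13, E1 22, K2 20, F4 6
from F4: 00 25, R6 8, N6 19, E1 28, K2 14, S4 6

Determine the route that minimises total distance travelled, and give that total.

There are 360 distinct closed tours to check (reversals are equivalent).
00 → R6 → N6 → E1 → K2 → S4 → F4 → 00: 18+20+25+33+20+6+25 = 147
00 → R6 → N6 → E1 → K2 → F4 → S4 → 00: 18+20+25+33+14+6+31 = 147
00 → R6 → N6 → E1 → S4 → K2 → F4 → 00: 18+20+25+22+20+14+25 = 144
00 → R6 → N6 → E1 → S4 → F4 → K2 → 00: 18+20+25+22+6+14+27 = 132
00 → R6 → N6 → E1 → F4 → K2 → S4 → 00: 18+20+25+28+14+20+31 = 156
00 → R6 → N6 → E1 → F4 → S4 → K2 → 00: 18+20+25+28+6+20+27 = 144
00 → R6 → N6 → K2 → E1 → S4 → F4 → 00: 18+20+31+33+22+6+25 = 155
00 → R6 → N6 → K2 → E1 → F4 → S4 → 00: 18+20+31+33+28+6+31 = 167
… (352 more)
00 → R6 → K2 → F4 → S4 → N6 → E1 → 00: 18+11+14+6+13+25+16 = 103  ← best
The minimum is 103.
One optimal route: 00 → R6 → K2 → F4 → S4 → N6 → E1 → 00 (or its reverse).

Minimum total distance: 103 blocks.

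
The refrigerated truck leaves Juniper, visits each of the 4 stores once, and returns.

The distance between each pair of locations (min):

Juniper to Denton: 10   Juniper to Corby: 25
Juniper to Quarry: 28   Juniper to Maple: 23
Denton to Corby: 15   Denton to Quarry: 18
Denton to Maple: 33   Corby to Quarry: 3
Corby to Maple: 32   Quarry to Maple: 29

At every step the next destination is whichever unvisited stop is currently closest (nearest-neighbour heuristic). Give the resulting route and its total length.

From Juniper: distances to unvisited — Denton=10, Maple=23, Corby=25, Quarry=28. Nearest is Denton (10).
From Denton: distances to unvisited — Corby=15, Quarry=18, Maple=33. Nearest is Corby (15).
From Corby: distances to unvisited — Quarry=3, Maple=32. Nearest is Quarry (3).
From Quarry: distances to unvisited — Maple=29. Nearest is Maple (29).
Return Maple→Juniper: 23.
Total = 10 + 15 + 3 + 29 + 23 = 80.

Total distance 80 min via the nearest-neighbour route Juniper → Denton → Corby → Quarry → Maple → Juniper.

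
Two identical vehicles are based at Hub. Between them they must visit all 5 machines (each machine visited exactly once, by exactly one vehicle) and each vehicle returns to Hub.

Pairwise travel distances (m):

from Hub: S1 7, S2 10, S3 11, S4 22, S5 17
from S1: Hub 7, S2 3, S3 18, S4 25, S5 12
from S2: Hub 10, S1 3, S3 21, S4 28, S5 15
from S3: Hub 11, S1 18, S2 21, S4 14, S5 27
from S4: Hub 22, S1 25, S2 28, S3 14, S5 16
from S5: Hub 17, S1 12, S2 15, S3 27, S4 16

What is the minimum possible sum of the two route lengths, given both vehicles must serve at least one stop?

Try each way of splitting the stops between the two vehicles (each non-empty) and, for each split, find the best tour for each vehicle:
  {S1} + {S2, S3, S4, S5}: 14 + 66 = 80
  {S2} + {S1, S3, S4, S5}: 20 + 60 = 80
  {S1, S2} + {S3, S4, S5}: 20 + 58 = 78
  {S3} + {S1, S2, S4, S5}: 22 + 63 = 85
  {S1, S3} + {S2, S4, S5}: 36 + 63 = 99
  {S2, S3} + {S1, S4, S5}: 42 + 57 = 99
  … (15 splits in total)
Best: vehicle 1 Hub → S1 → S2 → Hub = 20; vehicle 2 Hub → S3 → S4 → S5 → Hub = 58; combined 78.

Minimum combined distance: 78 m.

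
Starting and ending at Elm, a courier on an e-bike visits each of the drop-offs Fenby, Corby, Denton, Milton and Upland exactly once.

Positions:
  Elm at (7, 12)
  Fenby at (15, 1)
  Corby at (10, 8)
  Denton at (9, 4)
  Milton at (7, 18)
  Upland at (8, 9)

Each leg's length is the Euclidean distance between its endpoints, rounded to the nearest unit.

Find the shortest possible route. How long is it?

There are 60 distinct closed tours to check (reversals are equivalent).
Elm-Fenby-Corby-Denton-Milton-Upland-Elm: 14+9+4+14+9+3 = 53
Elm-Fenby-Corby-Denton-Upland-Milton-Elm: 14+9+4+5+9+6 = 47
Elm-Fenby-Corby-Milton-Denton-Upland-Elm: 14+9+10+14+5+3 = 55
Elm-Fenby-Corby-Milton-Upland-Denton-Elm: 14+9+10+9+5+8 = 55
Elm-Fenby-Corby-Upland-Denton-Milton-Elm: 14+9+2+5+14+6 = 50
Elm-Fenby-Corby-Upland-Milton-Denton-Elm: 14+9+2+9+14+8 = 56
Elm-Fenby-Denton-Corby-Milton-Upland-Elm: 14+7+4+10+9+3 = 47
Elm-Fenby-Denton-Corby-Upland-Milton-Elm: 14+7+4+2+9+6 = 42
Elm-Fenby-Denton-Milton-Corby-Upland-Elm: 14+7+14+10+2+3 = 50
Elm-Fenby-Denton-Milton-Upland-Corby-Elm: 14+7+14+9+2+5 = 51
Elm-Fenby-Denton-Upland-Corby-Milton-Elm: 14+7+5+2+10+6 = 44
Elm-Fenby-Denton-Upland-Milton-Corby-Elm: 14+7+5+9+10+5 = 50
Elm-Fenby-Milton-Corby-Denton-Upland-Elm: 14+19+10+4+5+3 = 55
Elm-Fenby-Milton-Corby-Upland-Denton-Elm: 14+19+10+2+5+8 = 58
… (46 more)
Elm-Milton-Corby-Fenby-Denton-Upland-Elm: 6+10+9+7+5+3 = 40  ← best
The minimum is 40.
One optimal route: Elm → Milton → Corby → Fenby → Denton → Upland → Elm (or its reverse).

Shortest round trip = 40.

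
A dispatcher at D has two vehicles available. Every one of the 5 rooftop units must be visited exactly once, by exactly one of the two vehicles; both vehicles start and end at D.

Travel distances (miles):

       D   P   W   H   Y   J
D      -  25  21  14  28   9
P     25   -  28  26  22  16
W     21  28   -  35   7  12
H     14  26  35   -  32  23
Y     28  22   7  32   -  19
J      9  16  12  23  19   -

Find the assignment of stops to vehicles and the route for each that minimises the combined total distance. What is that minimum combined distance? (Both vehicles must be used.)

Minimum combined distance: 103 miles.

There are 2^4 − 1 = 15 ways to divide the 5 stops into two non-empty groups. For each, the best each vehicle can do is its own shortest tour through its group:
  {P} + {W, H, Y, J}: 50 + 74 = 124
  {W} + {P, H, Y, J}: 42 + 90 = 132
  {P, W} + {H, Y, J}: 74 + 74 = 148
  {H} + {P, W, Y, J}: 28 + 75 = 103
  {P, H} + {W, Y, J}: 65 + 56 = 121
  {W, H} + {P, Y, J}: 70 + 75 = 145
  … (15 splits in total)
Best: vehicle 1 D → H → D = 28; vehicle 2 D → P → Y → W → J → D = 75; combined 103.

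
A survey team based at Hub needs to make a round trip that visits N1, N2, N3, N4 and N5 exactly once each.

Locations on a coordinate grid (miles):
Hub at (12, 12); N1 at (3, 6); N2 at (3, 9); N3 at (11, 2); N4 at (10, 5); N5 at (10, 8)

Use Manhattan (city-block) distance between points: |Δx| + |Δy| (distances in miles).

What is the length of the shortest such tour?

Hub - N1 - N2 - N3 - N4 - N5 - Hub: 15+3+15+4+3+6 = 46
Hub - N1 - N2 - N3 - N5 - N4 - Hub: 15+3+15+7+3+9 = 52
Hub - N1 - N2 - N4 - N3 - N5 - Hub: 15+3+11+4+7+6 = 46
Hub - N1 - N2 - N4 - N5 - N3 - Hub: 15+3+11+3+7+11 = 50
Hub - N1 - N2 - N5 - N3 - N4 - Hub: 15+3+8+7+4+9 = 46
Hub - N1 - N2 - N5 - N4 - N3 - Hub: 15+3+8+3+4+11 = 44
Hub - N1 - N3 - N2 - N4 - N5 - Hub: 15+12+15+11+3+6 = 62
Hub - N1 - N3 - N2 - N5 - N4 - Hub: 15+12+15+8+3+9 = 62
Hub - N1 - N3 - N4 - N2 - N5 - Hub: 15+12+4+11+8+6 = 56
Hub - N1 - N3 - N4 - N5 - N2 - Hub: 15+12+4+3+8+12 = 54
Hub - N1 - N3 - N5 - N2 - N4 - Hub: 15+12+7+8+11+9 = 62
Hub - N1 - N3 - N5 - N4 - N2 - Hub: 15+12+7+3+11+12 = 60
Hub - N1 - N4 - N2 - N3 - N5 - Hub: 15+8+11+15+7+6 = 62
Hub - N1 - N4 - N2 - N5 - N3 - Hub: 15+8+11+8+7+11 = 60
… (46 more)
Hub - N2 - N1 - N3 - N4 - N5 - Hub: 12+3+12+4+3+6 = 40  ← best
The minimum is 40.
One optimal route: Hub → N2 → N1 → N3 → N4 → N5 → Hub (or its reverse).

Shortest round trip = 40 miles.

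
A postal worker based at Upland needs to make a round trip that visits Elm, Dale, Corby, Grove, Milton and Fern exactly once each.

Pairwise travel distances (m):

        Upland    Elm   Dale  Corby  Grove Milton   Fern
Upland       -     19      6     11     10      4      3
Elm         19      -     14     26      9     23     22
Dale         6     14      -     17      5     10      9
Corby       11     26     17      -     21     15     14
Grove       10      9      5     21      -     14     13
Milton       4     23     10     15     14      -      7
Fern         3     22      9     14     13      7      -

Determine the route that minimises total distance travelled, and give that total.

Minimum total distance: 71 m.

With 6 stops there are 6!/2 = 360 distinct round trips (a route and its reverse cost the same).
Upland→Elm→Dale→Corby→Grove→Milton→Fern→Upland: 19+14+17+21+14+7+3 = 95
Upland→Elm→Dale→Corby→Grove→Fern→Milton→Upland: 19+14+17+21+13+7+4 = 95
Upland→Elm→Dale→Corby→Milton→Grove→Fern→Upland: 19+14+17+15+14+13+3 = 95
Upland→Elm→Dale→Corby→Milton→Fern→Grove→Upland: 19+14+17+15+7+13+10 = 95
Upland→Elm→Dale→Corby→Fern→Grove→Milton→Upland: 19+14+17+14+13+14+4 = 95
Upland→Elm→Dale→Corby→Fern→Milton→Grove→Upland: 19+14+17+14+7+14+10 = 95
Upland→Elm→Dale→Grove→Corby→Milton→Fern→Upland: 19+14+5+21+15+7+3 = 84
Upland→Elm→Dale→Grove→Corby→Fern→Milton→Upland: 19+14+5+21+14+7+4 = 84
… (352 more)
Upland→Dale→Grove→Elm→Corby→Milton→Fern→Upland: 6+5+9+26+15+7+3 = 71  ← best
The minimum is 71.
One optimal route: Upland → Dale → Grove → Elm → Corby → Milton → Fern → Upland (or its reverse).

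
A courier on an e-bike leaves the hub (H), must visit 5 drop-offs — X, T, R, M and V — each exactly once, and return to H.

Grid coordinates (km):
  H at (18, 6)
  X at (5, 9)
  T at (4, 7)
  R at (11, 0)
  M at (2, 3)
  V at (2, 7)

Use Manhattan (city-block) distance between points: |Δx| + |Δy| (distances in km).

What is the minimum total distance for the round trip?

With 5 stops there are 5!/2 = 60 distinct round trips (a route and its reverse cost the same).
H → X → T → R → M → V → H: 16+3+14+12+4+17 = 66
H → X → T → R → V → M → H: 16+3+14+16+4+19 = 72
H → X → T → M → R → V → H: 16+3+6+12+16+17 = 70
H → X → T → M → V → R → H: 16+3+6+4+16+13 = 58
H → X → T → V → R → M → H: 16+3+2+16+12+19 = 68
H → X → T → V → M → R → H: 16+3+2+4+12+13 = 50
H → X → R → T → M → V → H: 16+15+14+6+4+17 = 72
H → X → R → T → V → M → H: 16+15+14+2+4+19 = 70
H → X → R → M → T → V → H: 16+15+12+6+2+17 = 68
H → X → R → M → V → T → H: 16+15+12+4+2+15 = 64
H → X → R → V → T → M → H: 16+15+16+2+6+19 = 74
H → X → R → V → M → T → H: 16+15+16+4+6+15 = 72
H → X → M → T → R → V → H: 16+9+6+14+16+17 = 78
H → X → M → T → V → R → H: 16+9+6+2+16+13 = 62
… (46 more)
The minimum is 50.
One optimal route: H → X → T → V → M → R → H (or its reverse).

Shortest round trip = 50 km.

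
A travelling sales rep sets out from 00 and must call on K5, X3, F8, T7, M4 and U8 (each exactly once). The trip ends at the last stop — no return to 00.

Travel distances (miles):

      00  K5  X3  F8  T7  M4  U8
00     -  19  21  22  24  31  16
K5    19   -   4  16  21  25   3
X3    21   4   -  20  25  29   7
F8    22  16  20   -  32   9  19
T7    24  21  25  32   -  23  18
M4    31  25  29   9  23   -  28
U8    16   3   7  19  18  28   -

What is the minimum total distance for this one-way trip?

75 miles — the minimum one-way total.

There are 6! = 720 possible orderings.
00→K5→X3→F8→T7→M4→U8: 19+4+20+32+23+28 = 126
00→K5→X3→F8→T7→U8→M4: 19+4+20+32+18+28 = 121
00→K5→X3→F8→M4→T7→U8: 19+4+20+9+23+18 = 93
00→K5→X3→F8→M4→U8→T7: 19+4+20+9+28+18 = 98
00→K5→X3→F8→U8→T7→M4: 19+4+20+19+18+23 = 103
00→K5→X3→F8→U8→M4→T7: 19+4+20+19+28+23 = 113
00→K5→X3→T7→F8→M4→U8: 19+4+25+32+9+28 = 117
00→K5→X3→T7→F8→U8→M4: 19+4+25+32+19+28 = 127
… (712 more)
00→U8→K5→X3→F8→M4→T7: 16+3+4+20+9+23 = 75  ← best
The minimum is 75.
One shortest path: 00 → U8 → K5 → X3 → F8 → M4 → T7.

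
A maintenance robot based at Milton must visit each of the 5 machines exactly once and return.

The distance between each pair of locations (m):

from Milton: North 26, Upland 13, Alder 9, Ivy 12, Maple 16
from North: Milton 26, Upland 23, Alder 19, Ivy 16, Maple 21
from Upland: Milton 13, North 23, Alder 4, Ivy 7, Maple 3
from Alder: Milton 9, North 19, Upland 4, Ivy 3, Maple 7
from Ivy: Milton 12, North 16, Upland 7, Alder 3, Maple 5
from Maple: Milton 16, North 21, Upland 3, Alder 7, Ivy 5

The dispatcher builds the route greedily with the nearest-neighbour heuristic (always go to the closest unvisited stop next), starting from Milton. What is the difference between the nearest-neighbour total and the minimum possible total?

Excess over optimum: 6 m.

From Milton: Alder=9, Ivy=12, Upland=13, Maple=16, North=26 → choose Alder (9).
From Alder: Ivy=3, Upland=4, Maple=7, North=19 → choose Ivy (3).
From Ivy: Maple=5, Upland=7, North=16 → choose Maple (5).
From Maple: Upland=3, North=21 → choose Upland (3).
From Upland: North=23 → choose North (23).
NN route Milton → Alder → Ivy → Maple → Upland → North → Milton costs 69.
Optimal: Milton → North → Ivy → Maple → Upland → Alder → Milton costs 63 (by enumerating all 60 distinct tours).
Excess = 69 − 63 = 6.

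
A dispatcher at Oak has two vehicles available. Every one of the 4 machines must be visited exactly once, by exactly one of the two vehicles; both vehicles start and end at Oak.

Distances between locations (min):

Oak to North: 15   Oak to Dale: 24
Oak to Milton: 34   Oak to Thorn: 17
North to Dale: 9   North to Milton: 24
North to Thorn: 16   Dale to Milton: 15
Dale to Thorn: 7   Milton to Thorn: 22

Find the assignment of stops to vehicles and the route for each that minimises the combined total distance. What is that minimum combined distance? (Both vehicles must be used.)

Check every non-empty split of the stops between the two vehicles; for each half take its own optimal tour:
  {North} + {Dale, Milton, Thorn}: 30 + 73 = 103
  {Dale} + {North, Milton, Thorn}: 48 + 78 = 126
  {North, Dale} + {Milton, Thorn}: 48 + 73 = 121
  {Milton} + {North, Dale, Thorn}: 68 + 48 = 116
  {North, Milton} + {Dale, Thorn}: 73 + 48 = 121
  {Dale, Milton} + {North, Thorn}: 73 + 48 = 121
  … (7 splits in total)
Best: vehicle 1 Oak → North → Oak = 30; vehicle 2 Oak → Milton → Dale → Thorn → Oak = 73; combined 103.

103 min — the smallest possible combined total.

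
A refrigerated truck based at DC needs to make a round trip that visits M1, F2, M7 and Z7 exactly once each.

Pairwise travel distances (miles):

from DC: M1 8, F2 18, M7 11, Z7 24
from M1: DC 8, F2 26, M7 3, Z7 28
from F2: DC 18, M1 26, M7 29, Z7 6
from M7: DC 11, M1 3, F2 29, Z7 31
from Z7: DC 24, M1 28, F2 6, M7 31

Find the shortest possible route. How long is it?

With 4 stops there are 4!/2 = 12 distinct round trips (a route and its reverse cost the same).
DC - M1 - F2 - M7 - Z7 - DC: 8+26+29+31+24 = 118
DC - M1 - F2 - Z7 - M7 - DC: 8+26+6+31+11 = 82
DC - M1 - M7 - F2 - Z7 - DC: 8+3+29+6+24 = 70
DC - M1 - M7 - Z7 - F2 - DC: 8+3+31+6+18 = 66
DC - M1 - Z7 - F2 - M7 - DC: 8+28+6+29+11 = 82
DC - M1 - Z7 - M7 - F2 - DC: 8+28+31+29+18 = 114
DC - F2 - M1 - M7 - Z7 - DC: 18+26+3+31+24 = 102
DC - F2 - M1 - Z7 - M7 - DC: 18+26+28+31+11 = 114
DC - F2 - M7 - M1 - Z7 - DC: 18+29+3+28+24 = 102
DC - F2 - Z7 - M1 - M7 - DC: 18+6+28+3+11 = 66
DC - M7 - M1 - F2 - Z7 - DC: 11+3+26+6+24 = 70
DC - M7 - F2 - M1 - Z7 - DC: 11+29+26+28+24 = 118
The minimum is 66.
One optimal route: DC → M1 → M7 → Z7 → F2 → DC (or its reverse).

66 miles — the shortest possible round trip.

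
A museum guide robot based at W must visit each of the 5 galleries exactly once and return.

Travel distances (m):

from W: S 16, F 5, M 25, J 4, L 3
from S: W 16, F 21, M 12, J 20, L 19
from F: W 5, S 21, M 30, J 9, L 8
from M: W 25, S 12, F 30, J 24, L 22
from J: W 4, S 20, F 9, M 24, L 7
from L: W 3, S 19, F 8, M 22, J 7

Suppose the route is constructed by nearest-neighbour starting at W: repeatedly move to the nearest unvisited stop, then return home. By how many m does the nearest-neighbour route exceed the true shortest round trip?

6 m longer than the optimal tour.

From W: L=3, J=4, F=5, S=16, M=25 → choose L (3).
From L: J=7, F=8, S=19, M=22 → choose J (7).
From J: F=9, S=20, M=24 → choose F (9).
From F: S=21, M=30 → choose S (21).
From S: M=12 → choose M (12).
NN route W → L → J → F → S → M → W costs 77.
Optimal: W → S → M → L → F → J → W costs 71 (by enumerating all 60 distinct tours).
Excess = 77 − 71 = 6.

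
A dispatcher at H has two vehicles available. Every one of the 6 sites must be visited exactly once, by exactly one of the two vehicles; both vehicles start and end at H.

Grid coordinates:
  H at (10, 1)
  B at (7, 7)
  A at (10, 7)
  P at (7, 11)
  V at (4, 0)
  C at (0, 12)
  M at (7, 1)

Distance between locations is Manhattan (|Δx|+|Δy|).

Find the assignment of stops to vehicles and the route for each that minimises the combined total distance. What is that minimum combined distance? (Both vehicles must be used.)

There are 2^5 − 1 = 31 ways to divide the 6 stops into two non-empty groups. For each, the best each vehicle can do is its own shortest tour through its group:
  {B} + {A, P, V, C, M}: 18 + 44 = 62
  {A} + {B, P, V, C, M}: 12 + 44 = 56
  {B, A} + {P, V, C, M}: 18 + 44 = 62
  {P} + {B, A, V, C, M}: 26 + 44 = 70
  {B, P} + {A, V, C, M}: 26 + 44 = 70
  {A, P} + {B, V, C, M}: 26 + 44 = 70
  … (31 splits in total)
  {B, A, P, V, C} + {M}: 44 + 6 = 50  ← best
Best: vehicle 1 H → A → B → P → C → V → H = 44; vehicle 2 H → M → H = 6; combined 50.

Minimum combined distance: 50.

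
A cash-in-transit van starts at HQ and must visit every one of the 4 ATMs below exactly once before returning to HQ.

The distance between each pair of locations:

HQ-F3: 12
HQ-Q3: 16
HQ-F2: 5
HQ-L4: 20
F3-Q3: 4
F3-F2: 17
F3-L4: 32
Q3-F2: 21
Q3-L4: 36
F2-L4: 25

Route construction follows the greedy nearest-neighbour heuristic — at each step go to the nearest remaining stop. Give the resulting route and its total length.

HQ → [F2:5 / F3:12 / Q3:16 / L4:20] → F2 (5)
F2 → [F3:17 / Q3:21 / L4:25] → F3 (17)
F3 → [Q3:4 / L4:32] → Q3 (4)
Q3 → [L4:36] → L4 (36)
Return L4→HQ: 20.
Total = 5 + 17 + 4 + 36 + 20 = 82.

Nearest-neighbour total = 82; route HQ → F2 → F3 → Q3 → L4 → HQ.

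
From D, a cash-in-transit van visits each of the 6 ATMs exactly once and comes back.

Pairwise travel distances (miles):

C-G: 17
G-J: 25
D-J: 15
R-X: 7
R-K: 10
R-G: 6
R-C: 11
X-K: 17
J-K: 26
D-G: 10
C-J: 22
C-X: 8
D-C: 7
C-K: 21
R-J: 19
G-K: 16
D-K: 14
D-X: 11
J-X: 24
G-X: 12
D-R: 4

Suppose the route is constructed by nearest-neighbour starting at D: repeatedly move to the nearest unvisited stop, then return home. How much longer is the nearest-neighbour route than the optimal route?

From D: R=4, C=7, G=10, X=11, K=14, J=15 → choose R (4).
From R: G=6, X=7, K=10, C=11, J=19 → choose G (6).
From G: X=12, K=16, C=17, J=25 → choose X (12).
From X: C=8, K=17, J=24 → choose C (8).
From C: K=21, J=22 → choose K (21).
From K: J=26 → choose J (26).
NN route D → R → G → X → C → K → J → D costs 92.
Optimal: D → C → X → G → R → K → J → D costs 84 (by enumerating all 360 distinct tours).
Excess = 92 − 84 = 8.

The nearest-neighbour route is 8 miles longer than optimal.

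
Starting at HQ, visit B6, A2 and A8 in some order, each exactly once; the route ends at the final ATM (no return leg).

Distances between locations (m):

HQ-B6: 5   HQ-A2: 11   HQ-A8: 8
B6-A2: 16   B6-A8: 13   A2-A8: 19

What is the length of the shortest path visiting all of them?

Minimum one-way distance = 37 m.

There are 3! = 6 possible orderings.
HQ → B6 → A2 → A8: 5+16+19 = 40
HQ → B6 → A8 → A2: 5+13+19 = 37
HQ → A2 → B6 → A8: 11+16+13 = 40
HQ → A2 → A8 → B6: 11+19+13 = 43
HQ → A8 → B6 → A2: 8+13+16 = 37
HQ → A8 → A2 → B6: 8+19+16 = 43
The minimum is 37.
One shortest path: HQ → B6 → A8 → A2.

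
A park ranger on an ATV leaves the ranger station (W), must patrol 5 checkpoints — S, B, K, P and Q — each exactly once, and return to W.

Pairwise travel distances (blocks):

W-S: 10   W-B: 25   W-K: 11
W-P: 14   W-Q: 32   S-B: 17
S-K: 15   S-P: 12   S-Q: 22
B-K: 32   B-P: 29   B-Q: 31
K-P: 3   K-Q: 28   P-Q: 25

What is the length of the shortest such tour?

Shortest round trip = 97 blocks.

W → S → B → K → P → Q → W: 10+17+32+3+25+32 = 119
W → S → B → K → Q → P → W: 10+17+32+28+25+14 = 126
W → S → B → P → K → Q → W: 10+17+29+3+28+32 = 119
W → S → B → P → Q → K → W: 10+17+29+25+28+11 = 120
W → S → B → Q → K → P → W: 10+17+31+28+3+14 = 103
W → S → B → Q → P → K → W: 10+17+31+25+3+11 = 97
W → S → K → B → P → Q → W: 10+15+32+29+25+32 = 143
W → S → K → B → Q → P → W: 10+15+32+31+25+14 = 127
W → S → K → P → B → Q → W: 10+15+3+29+31+32 = 120
W → S → K → P → Q → B → W: 10+15+3+25+31+25 = 109
W → S → K → Q → B → P → W: 10+15+28+31+29+14 = 127
W → S → K → Q → P → B → W: 10+15+28+25+29+25 = 132
W → S → P → B → K → Q → W: 10+12+29+32+28+32 = 143
W → S → P → B → Q → K → W: 10+12+29+31+28+11 = 121
… (46 more)
The minimum is 97.
One optimal route: W → S → B → Q → P → K → W (or its reverse).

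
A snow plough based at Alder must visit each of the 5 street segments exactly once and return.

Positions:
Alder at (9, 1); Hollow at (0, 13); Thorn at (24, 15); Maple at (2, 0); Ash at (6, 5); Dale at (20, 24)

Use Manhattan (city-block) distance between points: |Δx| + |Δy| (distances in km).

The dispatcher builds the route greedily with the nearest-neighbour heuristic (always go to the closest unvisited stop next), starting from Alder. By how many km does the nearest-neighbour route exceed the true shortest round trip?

Alder: Ash=7, Maple=8, Hollow=21, Thorn=29, Dale=34 ⇒ Ash
Ash: Maple=9, Hollow=14, Thorn=28, Dale=33 ⇒ Maple
Maple: Hollow=15, Thorn=37, Dale=42 ⇒ Hollow
Hollow: Thorn=26, Dale=31 ⇒ Thorn
Thorn: Dale=13 ⇒ Dale
NN route Alder → Ash → Maple → Hollow → Thorn → Dale → Alder costs 104.
Optimal: Alder → Maple → Hollow → Thorn → Dale → Ash → Alder costs 102 (by enumerating all 60 distinct tours).
Excess = 104 − 102 = 2.

2 km longer than the optimal tour.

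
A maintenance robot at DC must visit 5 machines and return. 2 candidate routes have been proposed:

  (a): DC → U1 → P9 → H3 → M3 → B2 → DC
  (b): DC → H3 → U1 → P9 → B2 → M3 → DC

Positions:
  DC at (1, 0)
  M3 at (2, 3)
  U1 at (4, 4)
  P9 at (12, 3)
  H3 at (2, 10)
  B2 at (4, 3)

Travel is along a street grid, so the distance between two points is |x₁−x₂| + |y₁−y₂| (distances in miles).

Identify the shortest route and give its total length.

(a): 7 + 9 + 17 + 7 + 2 + 6 = 48
(b): 11 + 8 + 9 + 8 + 2 + 4 = 42

Shortest is (b), total 42 miles.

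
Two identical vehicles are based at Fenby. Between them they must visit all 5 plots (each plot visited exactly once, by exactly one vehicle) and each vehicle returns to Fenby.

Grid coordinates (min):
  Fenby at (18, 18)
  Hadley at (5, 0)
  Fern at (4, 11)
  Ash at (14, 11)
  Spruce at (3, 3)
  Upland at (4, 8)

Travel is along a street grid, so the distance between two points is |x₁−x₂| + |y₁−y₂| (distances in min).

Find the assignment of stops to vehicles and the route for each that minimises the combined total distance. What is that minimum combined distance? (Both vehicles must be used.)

88 min — the smallest possible combined total.

Try each way of splitting the stops between the two vehicles (each non-empty) and, for each split, find the best tour for each vehicle:
  {Hadley} + {Fern, Ash, Spruce, Upland}: 62 + 60 = 122
  {Fern} + {Hadley, Ash, Spruce, Upland}: 42 + 66 = 108
  {Hadley, Fern} + {Ash, Spruce, Upland}: 64 + 60 = 124
  {Ash} + {Hadley, Fern, Spruce, Upland}: 22 + 66 = 88
  {Hadley, Ash} + {Fern, Spruce, Upland}: 62 + 60 = 122
  {Fern, Ash} + {Hadley, Spruce, Upland}: 42 + 66 = 108
  … (15 splits in total)
Best: vehicle 1 Fenby → Ash → Fenby = 22; vehicle 2 Fenby → Hadley → Spruce → Upland → Fern → Fenby = 66; combined 88.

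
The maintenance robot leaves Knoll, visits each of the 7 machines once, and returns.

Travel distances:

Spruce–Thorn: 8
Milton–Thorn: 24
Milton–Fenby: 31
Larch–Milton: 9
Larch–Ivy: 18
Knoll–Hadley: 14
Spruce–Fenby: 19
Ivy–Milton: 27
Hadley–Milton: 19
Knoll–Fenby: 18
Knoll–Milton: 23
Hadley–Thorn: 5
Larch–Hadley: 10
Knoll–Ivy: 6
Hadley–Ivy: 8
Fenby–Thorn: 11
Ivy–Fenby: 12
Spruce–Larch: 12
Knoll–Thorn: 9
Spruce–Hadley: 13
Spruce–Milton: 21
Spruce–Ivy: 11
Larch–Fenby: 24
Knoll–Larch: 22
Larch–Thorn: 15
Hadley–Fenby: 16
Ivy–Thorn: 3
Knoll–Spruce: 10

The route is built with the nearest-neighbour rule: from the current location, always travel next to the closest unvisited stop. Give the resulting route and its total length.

91 along Knoll → Ivy → Thorn → Hadley → Larch → Milton → Spruce → Fenby → Knoll.

Knoll → [Ivy:6 / Thorn:9 / Spruce:10 / Hadley:14 / Fenby:18 / Larch:22 / Milton:23] → Ivy (6)
Ivy → [Thorn:3 / Hadley:8 / Spruce:11 / Fenby:12 / Larch:18 / Milton:27] → Thorn (3)
Thorn → [Hadley:5 / Spruce:8 / Fenby:11 / Larch:15 / Milton:24] → Hadley (5)
Hadley → [Larch:10 / Spruce:13 / Fenby:16 / Milton:19] → Larch (10)
Larch → [Milton:9 / Spruce:12 / Fenby:24] → Milton (9)
Milton → [Spruce:21 / Fenby:31] → Spruce (21)
Spruce → [Fenby:19] → Fenby (19)
Return Fenby→Knoll: 18.
Total = 6 + 3 + 5 + 10 + 9 + 21 + 19 + 18 = 91.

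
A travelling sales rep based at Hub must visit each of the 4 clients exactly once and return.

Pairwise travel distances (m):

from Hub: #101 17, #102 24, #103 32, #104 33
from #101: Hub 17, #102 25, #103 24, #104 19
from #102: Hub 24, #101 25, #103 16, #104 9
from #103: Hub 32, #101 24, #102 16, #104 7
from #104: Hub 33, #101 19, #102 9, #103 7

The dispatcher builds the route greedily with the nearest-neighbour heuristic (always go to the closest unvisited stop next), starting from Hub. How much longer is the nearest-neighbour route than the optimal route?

Hub: #101=17, #102=24, #103=32, #104=33 ⇒ #101
#101: #104=19, #103=24, #102=25 ⇒ #104
#104: #103=7, #102=9 ⇒ #103
#103: #102=16 ⇒ #102
NN route Hub → #101 → #104 → #103 → #102 → Hub costs 83.
Optimal: Hub → #101 → #103 → #104 → #102 → Hub costs 81 (by enumerating all 12 distinct tours).
Excess = 83 − 81 = 2.

Excess over optimum: 2 m.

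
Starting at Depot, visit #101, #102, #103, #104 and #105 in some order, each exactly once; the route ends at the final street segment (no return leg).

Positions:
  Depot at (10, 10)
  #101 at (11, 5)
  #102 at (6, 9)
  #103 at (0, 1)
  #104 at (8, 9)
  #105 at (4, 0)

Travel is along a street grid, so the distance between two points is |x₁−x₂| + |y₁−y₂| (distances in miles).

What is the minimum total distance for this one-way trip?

Shortest open route: 31 miles.

There are 5! = 120 possible orderings.
Depot - #101 - #102 - #103 - #104 - #105: 6+9+14+16+13 = 58
Depot - #101 - #102 - #103 - #105 - #104: 6+9+14+5+13 = 47
Depot - #101 - #102 - #104 - #103 - #105: 6+9+2+16+5 = 38
Depot - #101 - #102 - #104 - #105 - #103: 6+9+2+13+5 = 35
Depot - #101 - #102 - #105 - #103 - #104: 6+9+11+5+16 = 47
Depot - #101 - #102 - #105 - #104 - #103: 6+9+11+13+16 = 55
Depot - #101 - #103 - #102 - #104 - #105: 6+15+14+2+13 = 50
Depot - #101 - #103 - #102 - #105 - #104: 6+15+14+11+13 = 59
Depot - #101 - #103 - #104 - #102 - #105: 6+15+16+2+11 = 50
Depot - #101 - #103 - #104 - #105 - #102: 6+15+16+13+11 = 61
Depot - #101 - #103 - #105 - #102 - #104: 6+15+5+11+2 = 39
Depot - #101 - #103 - #105 - #104 - #102: 6+15+5+13+2 = 41
Depot - #101 - #104 - #102 - #103 - #105: 6+7+2+14+5 = 34
Depot - #101 - #104 - #102 - #105 - #103: 6+7+2+11+5 = 31
… (106 more)
The minimum is 31.
One shortest path: Depot → #101 → #104 → #102 → #105 → #103.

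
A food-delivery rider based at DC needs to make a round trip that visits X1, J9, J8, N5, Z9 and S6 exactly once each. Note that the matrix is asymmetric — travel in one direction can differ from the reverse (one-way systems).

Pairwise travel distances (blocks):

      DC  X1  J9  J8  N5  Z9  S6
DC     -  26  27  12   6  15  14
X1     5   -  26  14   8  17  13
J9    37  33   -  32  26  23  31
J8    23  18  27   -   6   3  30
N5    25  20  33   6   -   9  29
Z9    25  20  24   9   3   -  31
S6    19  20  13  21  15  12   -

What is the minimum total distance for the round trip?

DC → X1 → J9 → J8 → N5 → Z9 → S6 → DC: 26+26+32+6+9+31+19 = 149
DC → X1 → J9 → J8 → N5 → S6 → Z9 → DC: 26+26+32+6+29+12+25 = 156
DC → X1 → J9 → J8 → Z9 → N5 → S6 → DC: 26+26+32+3+3+29+19 = 138
DC → X1 → J9 → J8 → Z9 → S6 → N5 → DC: 26+26+32+3+31+15+25 = 158
DC → X1 → J9 → J8 → S6 → N5 → Z9 → DC: 26+26+32+30+15+9+25 = 163
DC → X1 → J9 → J8 → S6 → Z9 → N5 → DC: 26+26+32+30+12+3+25 = 154
DC → X1 → J9 → N5 → J8 → Z9 → S6 → DC: 26+26+26+6+3+31+19 = 137
DC → X1 → J9 → N5 → J8 → S6 → Z9 → DC: 26+26+26+6+30+12+25 = 151
… (712 more)
DC → S6 → J9 → Z9 → N5 → J8 → X1 → DC: 14+13+23+3+6+18+5 = 82  ← best
The minimum is 82.
One optimal route: DC → S6 → J9 → Z9 → N5 → J8 → X1 → DC.

Minimum total distance: 82 blocks.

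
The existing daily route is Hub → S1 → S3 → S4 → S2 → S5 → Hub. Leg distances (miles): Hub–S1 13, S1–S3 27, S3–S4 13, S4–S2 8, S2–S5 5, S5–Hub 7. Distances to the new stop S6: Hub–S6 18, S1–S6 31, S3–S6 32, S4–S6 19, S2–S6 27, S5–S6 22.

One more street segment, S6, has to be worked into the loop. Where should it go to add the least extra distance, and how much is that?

+33 miles — insert S6 between S5 and Hub.

Insertion cost between consecutive stops i–j is d(i,S6) + d(S6,j) − d(i,j):
  between Hub and S1: 18 + 31 − 13 = 36
  between S1 and S3: 31 + 32 − 27 = 36
  between S3 and S4: 32 + 19 − 13 = 38
  between S4 and S2: 19 + 27 − 8 = 38
  between S2 and S5: 27 + 22 − 5 = 44
  between S5 and Hub: 22 + 18 − 7 = 33
Cheapest insertion is between S5 and Hub, adding 33.
New total = 73 + 33 = 106.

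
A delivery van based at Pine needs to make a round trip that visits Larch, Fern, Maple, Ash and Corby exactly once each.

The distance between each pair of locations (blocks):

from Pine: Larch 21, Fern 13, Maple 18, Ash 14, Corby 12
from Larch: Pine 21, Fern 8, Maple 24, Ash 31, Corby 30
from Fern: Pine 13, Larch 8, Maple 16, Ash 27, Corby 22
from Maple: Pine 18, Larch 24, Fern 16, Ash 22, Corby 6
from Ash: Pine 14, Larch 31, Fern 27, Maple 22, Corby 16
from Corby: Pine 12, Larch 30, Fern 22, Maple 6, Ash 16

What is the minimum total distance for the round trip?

Shortest round trip = 81 blocks.

With 5 stops there are 5!/2 = 60 distinct round trips (a route and its reverse cost the same).
Pine → Larch → Fern → Maple → Ash → Corby → Pine: 21+8+16+22+16+12 = 95
Pine → Larch → Fern → Maple → Corby → Ash → Pine: 21+8+16+6+16+14 = 81
Pine → Larch → Fern → Ash → Maple → Corby → Pine: 21+8+27+22+6+12 = 96
Pine → Larch → Fern → Ash → Corby → Maple → Pine: 21+8+27+16+6+18 = 96
Pine → Larch → Fern → Corby → Maple → Ash → Pine: 21+8+22+6+22+14 = 93
Pine → Larch → Fern → Corby → Ash → Maple → Pine: 21+8+22+16+22+18 = 107
Pine → Larch → Maple → Fern → Ash → Corby → Pine: 21+24+16+27+16+12 = 116
Pine → Larch → Maple → Fern → Corby → Ash → Pine: 21+24+16+22+16+14 = 113
Pine → Larch → Maple → Ash → Fern → Corby → Pine: 21+24+22+27+22+12 = 128
Pine → Larch → Maple → Ash → Corby → Fern → Pine: 21+24+22+16+22+13 = 118
Pine → Larch → Maple → Corby → Fern → Ash → Pine: 21+24+6+22+27+14 = 114
Pine → Larch → Maple → Corby → Ash → Fern → Pine: 21+24+6+16+27+13 = 107
Pine → Larch → Ash → Fern → Maple → Corby → Pine: 21+31+27+16+6+12 = 113
Pine → Larch → Ash → Fern → Corby → Maple → Pine: 21+31+27+22+6+18 = 125
… (46 more)
The minimum is 81.
One optimal route: Pine → Larch → Fern → Maple → Corby → Ash → Pine (or its reverse).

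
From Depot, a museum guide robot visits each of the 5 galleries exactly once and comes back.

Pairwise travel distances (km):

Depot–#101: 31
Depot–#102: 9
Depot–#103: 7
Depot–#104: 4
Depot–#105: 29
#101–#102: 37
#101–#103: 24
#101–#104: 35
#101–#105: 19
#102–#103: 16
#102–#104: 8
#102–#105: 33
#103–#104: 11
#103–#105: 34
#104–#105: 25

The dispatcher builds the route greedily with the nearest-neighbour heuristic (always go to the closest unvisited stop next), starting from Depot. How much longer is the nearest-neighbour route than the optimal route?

8 km longer than the optimal tour.

From Depot: #104=4, #103=7, #102=9, #105=29, #101=31 → choose #104 (4).
From #104: #102=8, #103=11, #105=25, #101=35 → choose #102 (8).
From #102: #103=16, #105=33, #101=37 → choose #103 (16).
From #103: #101=24, #105=34 → choose #101 (24).
From #101: #105=19 → choose #105 (19).
NN route Depot → #104 → #102 → #103 → #101 → #105 → Depot costs 100.
Optimal: Depot → #102 → #104 → #105 → #101 → #103 → Depot costs 92 (by enumerating all 60 distinct tours).
Excess = 100 − 92 = 8.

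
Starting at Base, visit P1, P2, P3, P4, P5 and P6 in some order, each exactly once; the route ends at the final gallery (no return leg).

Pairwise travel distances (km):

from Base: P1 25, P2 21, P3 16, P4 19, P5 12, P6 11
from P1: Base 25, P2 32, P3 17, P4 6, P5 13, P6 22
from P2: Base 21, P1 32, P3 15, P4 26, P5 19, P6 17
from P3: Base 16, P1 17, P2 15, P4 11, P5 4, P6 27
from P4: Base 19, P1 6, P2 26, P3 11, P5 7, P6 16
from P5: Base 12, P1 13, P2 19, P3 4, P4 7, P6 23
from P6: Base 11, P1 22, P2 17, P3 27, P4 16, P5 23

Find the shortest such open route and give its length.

There are 6! = 720 possible orderings.
Base - P1 - P2 - P3 - P4 - P5 - P6: 25+32+15+11+7+23 = 113
Base - P1 - P2 - P3 - P4 - P6 - P5: 25+32+15+11+16+23 = 122
Base - P1 - P2 - P3 - P5 - P4 - P6: 25+32+15+4+7+16 = 99
Base - P1 - P2 - P3 - P5 - P6 - P4: 25+32+15+4+23+16 = 115
Base - P1 - P2 - P3 - P6 - P4 - P5: 25+32+15+27+16+7 = 122
Base - P1 - P2 - P3 - P6 - P5 - P4: 25+32+15+27+23+7 = 129
Base - P1 - P2 - P4 - P3 - P5 - P6: 25+32+26+11+4+23 = 121
Base - P1 - P2 - P4 - P3 - P6 - P5: 25+32+26+11+27+23 = 144
… (712 more)
Base - P6 - P2 - P3 - P5 - P4 - P1: 11+17+15+4+7+6 = 60  ← best
The minimum is 60.
One shortest path: Base → P6 → P2 → P3 → P5 → P4 → P1.

Minimum one-way distance = 60 km.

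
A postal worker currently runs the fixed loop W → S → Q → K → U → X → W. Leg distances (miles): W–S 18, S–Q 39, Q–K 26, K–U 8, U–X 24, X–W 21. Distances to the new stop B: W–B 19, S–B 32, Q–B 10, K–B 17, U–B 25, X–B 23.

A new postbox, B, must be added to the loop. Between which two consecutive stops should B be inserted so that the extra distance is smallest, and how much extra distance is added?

Insertion cost between consecutive stops i–j is d(i,B) + d(B,j) − d(i,j):
  between W and S: 19 + 32 − 18 = 33
  between S and Q: 32 + 10 − 39 = 3
  between Q and K: 10 + 17 − 26 = 1
  between K and U: 17 + 25 − 8 = 34
  between U and X: 25 + 23 − 24 = 24
  between X and W: 23 + 19 − 21 = 21
Cheapest insertion is between Q and K, adding 1.
New total = 136 + 1 = 137.

+1 miles — insert B between Q and K.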